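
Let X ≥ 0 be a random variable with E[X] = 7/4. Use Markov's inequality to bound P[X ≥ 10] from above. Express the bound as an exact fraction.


μ = E[X] = 7/4, a = 10.
Markov: P[X ≥ 10] ≤ μ/a = (7/4)/10 = 7/40.
Numerically: ≈ 0.175000.
(Since a = 10 > μ = 1.750000, the bound 7/40 is < 1 and informative.)

P[X ≥ 10] ≤ 7/40 ≈ 0.175000.


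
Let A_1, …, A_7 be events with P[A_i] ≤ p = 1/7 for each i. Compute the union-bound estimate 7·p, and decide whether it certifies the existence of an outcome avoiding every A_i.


Union bound: P[∪_{i=1}^{7} A_i] ≤ Σ_i P[A_i] ≤ 7·p = 7·(1/7) = 1.
Numerically: 1 ≈ 1.0000.
Is 1 < 1? NO.
Since the bound 1 is ≥ 1, the union bound is uninformative here; it does NOT by itself certify existence.

7·p = 1 ≈ 1.0000; existence NOT certified by the union bound.


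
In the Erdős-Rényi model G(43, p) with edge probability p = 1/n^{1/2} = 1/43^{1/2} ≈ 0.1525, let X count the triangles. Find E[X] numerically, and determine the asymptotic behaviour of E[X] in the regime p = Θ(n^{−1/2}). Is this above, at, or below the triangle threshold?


Number of potential triangles: C(43, 3) = 12341.
Each occurs with probability p³ ≈ (0.1525)³ ≈ 3.5464784e-03.
By linearity: E[X] = C(43, 3)·p³ ≈ 12341 · 3.5464784e-03 ≈ 43.76709.
Since α = 1/2 < 1, p = c/n^{1/2} ≫ 1/n is above the triangle threshold p ~ 1/n. Asymptotically E[X] ~ (c³/6)·n^{3(1−α)} = (1³/6)·n^{1.5} → ∞; triangles are abundant w.h.p.

E[X] ≈ 43.76709; in regime p = Θ(1/n^{1/2}) E[X] diverges (above the triangle threshold p ~ 1/n).


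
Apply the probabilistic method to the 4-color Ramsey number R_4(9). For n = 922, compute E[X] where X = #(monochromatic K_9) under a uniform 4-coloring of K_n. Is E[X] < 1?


E[X] = C(922, 9) · 4^{1 − 36} = 1275867683890227543270 · 4^{−35} = 1275867683890227543270/1180591620717411303424.
As a reduced fraction: E[X] = 637933841945113771635/590295810358705651712 ≈ 1.08070.
Is E[X] < 1? NO.
Since E[X] ≥ 1, the first-moment bound is inconclusive at n = 922; it does NOT by itself certify R_4(9) > 922.

E[X] = 637933841945113771635/590295810358705651712 ≈ 1.08070; E[X] ≥ 1; first-moment method inconclusive here.


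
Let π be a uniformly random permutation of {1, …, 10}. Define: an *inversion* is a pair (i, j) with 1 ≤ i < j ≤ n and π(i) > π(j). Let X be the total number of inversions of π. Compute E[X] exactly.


Write X = Σ X_I over the C(10, 2) = 45 pairs i < j, with X_I the indicator of one inversion.
There are 45 indicators.
For each fixed pair i < j, the values π(i) and π(j) are two distinct elements of {1, …, 10} in uniformly random order; by symmetry P[π(i) > π(j)] = 1/2.
By linearity: E[X] = 45 · (1/2) = C(10, 2) · (1/2) = 45/2 = 45/2 ≈ 22.500000.

E[X] = 45/2 = 22.500000.


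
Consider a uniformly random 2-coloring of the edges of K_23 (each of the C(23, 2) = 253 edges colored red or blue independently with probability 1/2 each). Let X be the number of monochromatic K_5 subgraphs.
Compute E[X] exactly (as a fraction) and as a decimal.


Let X = Σ_S X_S over the C(23, 5) = 33649 subsets S of size 5, where X_S = 1 if the K_5 on S is monochromatic.
For a fixed S, the K_5 on S has C(5, 2) = 10 edges. P[all 10 edges red] = (1/2)^10, and likewise for blue, so P[monochromatic] = 2·(1/2)^10 = 2^{1 − 10} = 1/512.
By linearity of expectation: E[X] = C(23, 5) · 2^{1 − 10} = 33649 · 1/512 = 33649/512.
Numerically: E[X] ≈ 65.720703.

E[X] = C(23,5)·2^(1−C(5,2)) = 33649/512 ≈ 65.720703.


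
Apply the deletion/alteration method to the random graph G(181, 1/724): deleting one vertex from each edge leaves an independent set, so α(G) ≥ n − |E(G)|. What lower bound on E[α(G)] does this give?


E[|E(G)|] = C(181, 2)·p = 16290 · (1/724) = 45/2.
E[α(G)] ≥ n − E[|E(G)|] = 181 − 45/2 = 317/2.
Numerically: ≈ 158.500.
(This is only a lower bound; the true E[α(G)] may be larger.)

E[α(G)] ≥ 317/2 ≈ 158.500.


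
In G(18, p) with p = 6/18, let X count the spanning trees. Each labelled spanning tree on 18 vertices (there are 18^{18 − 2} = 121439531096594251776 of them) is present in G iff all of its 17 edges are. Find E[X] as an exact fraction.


K_18 has 18^{18 − 2} = 121439531096594251776 labelled spanning trees.
For each such spanning tree H, let X_H = 1 if all 17 edges of H are present in G. Then P[X_H = 1] = p^{17} = (1/3)^{17} = 1/129140163.
By linearity: E[X] = Σ_H E[X_H] = 121439531096594251776 · p^{17} = 121439531096594251776 · 1/129140163 = 940369969152.
Numerically: E[X] ≈ 9.404e+11.

E[X] = 121439531096594251776 · (1/3)^{17} = 940369969152 ≈ 9.404e+11.


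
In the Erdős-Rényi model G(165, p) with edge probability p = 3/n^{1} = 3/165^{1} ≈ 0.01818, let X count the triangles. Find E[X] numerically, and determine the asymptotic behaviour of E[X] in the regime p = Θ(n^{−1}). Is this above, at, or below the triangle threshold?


Number of potential triangles: C(165, 3) = 735130.
Each occurs with probability p³ ≈ (0.01818)³ ≈ 6.010518e-06.
By linearity: E[X] = C(165, 3)·p³ ≈ 735130 · 6.010518e-06 ≈ 4.4185.
Here α = 1, so p = 3/n is exactly at the triangle threshold p ~ 1/n. Asymptotically E[X] → c³/6 = 3³/6 = 9/2 ≈ 4.5000, a bounded constant. In this regime the triangle count is asymptotically Poisson(c³/6).

E[X] ≈ 4.4185; in regime p = Θ(1/n^{1}) E[X] stays bounded (at the triangle threshold p ~ 1/n).


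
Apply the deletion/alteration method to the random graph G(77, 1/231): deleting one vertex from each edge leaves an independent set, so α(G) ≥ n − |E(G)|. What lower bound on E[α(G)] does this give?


E[|E(G)|] = C(77, 2)·p = 2926 · (1/231) = 38/3.
E[α(G)] ≥ n − E[|E(G)|] = 77 − 38/3 = 193/3.
Numerically: ≈ 64.333333.
(This is only a lower bound; the true E[α(G)] may be larger.)

E[α(G)] ≥ 193/3 ≈ 64.333333.


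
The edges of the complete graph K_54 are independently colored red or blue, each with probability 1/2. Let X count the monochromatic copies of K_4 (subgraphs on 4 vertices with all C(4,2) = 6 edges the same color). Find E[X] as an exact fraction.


Let X = Σ_S X_S over the C(54, 4) = 316251 subsets S of size 4, where X_S = 1 if the K_4 on S is monochromatic.
For a fixed S, the K_4 on S has C(4, 2) = 6 edges. P[all 6 edges red] = (1/2)^6, and likewise for blue, so P[monochromatic] = 2·(1/2)^6 = 2^{1 − 6} = 1/32.
By linearity: E[X] = C(54, 4) · 2^{1 − 6} = 316251 · 1/32 = 316251/32.
Numerically: E[X] ≈ 9882.843750.

E[X] = C(54,4)·2^(1−C(4,2)) = 316251/32 ≈ 9882.843750.


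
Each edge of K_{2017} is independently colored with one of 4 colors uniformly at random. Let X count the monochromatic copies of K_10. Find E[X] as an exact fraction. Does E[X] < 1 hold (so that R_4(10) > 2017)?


E[X] = C(2017, 10) · 4^{1 − 45} = 300324964434452596180990448 · 4^{−44} = 300324964434452596180990448/309485009821345068724781056.
As a reduced fraction: E[X] = 18770310277153287261311903/19342813113834066795298816 ≈ 0.9704.
Is E[X] < 1? YES.
Since E[X] < 1, there exists a 4-coloring of K_{2017} with no monochromatic K_10; hence R_4(10) > 2017.

E[X] = 18770310277153287261311903/19342813113834066795298816 ≈ 0.9704; E[X] < 1, so R_4(10) > 2017.


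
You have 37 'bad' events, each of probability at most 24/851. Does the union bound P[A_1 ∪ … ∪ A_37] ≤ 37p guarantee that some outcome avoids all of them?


Union bound: P[∪_{i=1}^{37} A_i] ≤ Σ_i P[A_i] ≤ 37·p = 37·(24/851) = 24/23.
Numerically: 24/23 ≈ 1.043478.
Is 24/23 < 1? NO.
Since the bound 24/23 is ≥ 1, the union bound is uninformative here; it does NOT by itself certify existence.

37·p = 24/23 ≈ 1.043478; existence NOT certified by the union bound.


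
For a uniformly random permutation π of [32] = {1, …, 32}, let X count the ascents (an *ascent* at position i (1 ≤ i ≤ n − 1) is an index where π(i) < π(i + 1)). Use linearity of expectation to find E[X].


Write X = Σ X_I over i = 1, …, 31, with X_I the indicator of one ascent.
There are 31 indicators.
For each fixed i, the pair (π(i), π(i+1)) is a uniformly random ordered pair of distinct values from {1, …, 32}; by symmetry P[π(i) < π(i+1)] = 1/2.
By linearity: E[X] = 31 · (1/2) = (32 − 1) · (1/2) = 31/2 ≈ 15.500000.

E[X] = 31/2 = 15.500000.


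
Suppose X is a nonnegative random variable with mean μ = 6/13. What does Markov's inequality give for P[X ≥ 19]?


μ = E[X] = 6/13, a = 19.
Markov: P[X ≥ 19] ≤ μ/a = (6/13)/19 = 6/247.
Numerically: ≈ 0.02429.
(Since a = 19 > μ = 0.46154, the bound 6/247 is < 1 and informative.)

P[X ≥ 19] ≤ 6/247 ≈ 0.02429.


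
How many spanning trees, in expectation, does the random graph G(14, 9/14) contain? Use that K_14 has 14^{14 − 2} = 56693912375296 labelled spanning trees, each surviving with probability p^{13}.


K_14 has 14^{14 − 2} = 56693912375296 labelled spanning trees.
For each such spanning tree H, let X_H = 1 if all 13 edges of H are present in G. Then P[X_H = 1] = p^{13} = (9/14)^{13} = 2541865828329/793714773254144.
By linearity: E[X] = Σ_H E[X_H] = 56693912375296 · p^{13} = 56693912375296 · 2541865828329/793714773254144 = 2541865828329/14.
Numerically: E[X] ≈ 1.81562e+11.

E[X] = 56693912375296 · (9/14)^{13} = 2541865828329/14 ≈ 1.81562e+11.


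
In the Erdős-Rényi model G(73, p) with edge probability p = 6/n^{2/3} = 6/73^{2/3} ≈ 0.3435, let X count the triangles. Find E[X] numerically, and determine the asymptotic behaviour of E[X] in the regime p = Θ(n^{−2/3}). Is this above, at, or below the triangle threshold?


Number of potential triangles: C(73, 3) = 62196.
Each occurs with probability p³ ≈ (0.3435)³ ≈ 4.053293e-02.
By linearity: E[X] = C(73, 3)·p³ ≈ 62196 · 4.053293e-02 ≈ 2520.9863.
Since α = 2/3 < 1, p = c/n^{2/3} ≫ 1/n is above the triangle threshold p ~ 1/n. Asymptotically E[X] ~ (c³/6)·n^{3(1−α)} = (6³/6)·n^{1} → ∞; triangles are abundant w.h.p.

E[X] ≈ 2520.9863; in regime p = Θ(1/n^{2/3}) E[X] diverges (above the triangle threshold p ~ 1/n).


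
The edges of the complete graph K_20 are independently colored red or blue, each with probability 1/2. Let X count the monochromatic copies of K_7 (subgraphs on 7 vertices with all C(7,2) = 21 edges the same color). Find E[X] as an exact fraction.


Let X = Σ_S X_S over the C(20, 7) = 77520 subsets S of size 7, where X_S = 1 if the K_7 on S is monochromatic.
For a fixed S, the K_7 on S has C(7, 2) = 21 edges. P[all 21 edges red] = (1/2)^21, and likewise for blue, so P[monochromatic] = 2·(1/2)^21 = 2^{1 − 21} = 1/1048576.
By linearity: E[X] = C(20, 7) · 2^{1 − 21} = 77520 · 1/1048576 = 4845/65536.
Numerically: E[X] ≈ 0.07393.

E[X] = C(20,7)·2^(1−C(7,2)) = 4845/65536 ≈ 0.07393.


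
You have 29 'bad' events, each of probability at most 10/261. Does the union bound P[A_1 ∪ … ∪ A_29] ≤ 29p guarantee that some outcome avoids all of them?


Union bound: P[∪_{i=1}^{29} A_i] ≤ Σ_i P[A_i] ≤ 29·p = 29·(10/261) = 10/9.
Numerically: 10/9 ≈ 1.1111.
Is 10/9 < 1? NO.
Since the bound 10/9 is ≥ 1, the union bound is uninformative here; it does NOT by itself certify existence.

29·p = 10/9 ≈ 1.1111; existence NOT certified by the union bound.


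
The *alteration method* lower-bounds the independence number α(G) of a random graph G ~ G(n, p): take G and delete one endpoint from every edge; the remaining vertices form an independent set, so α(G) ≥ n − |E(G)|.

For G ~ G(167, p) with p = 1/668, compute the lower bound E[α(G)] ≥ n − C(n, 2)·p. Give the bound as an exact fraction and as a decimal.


E[|E(G)|] = C(167, 2)·p = 13861 · (1/668) = 83/4.
E[α(G)] ≥ n − E[|E(G)|] = 167 − 83/4 = 585/4.
Numerically: ≈ 146.250000.
(This is only a lower bound; the true E[α(G)] may be larger.)

E[α(G)] ≥ 585/4 ≈ 146.250000.


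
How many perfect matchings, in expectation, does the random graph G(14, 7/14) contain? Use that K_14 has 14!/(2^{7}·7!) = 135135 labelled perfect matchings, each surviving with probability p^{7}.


K_14 has 14!/(2^{7}·7!) = 135135 labelled perfect matchings.
For each such perfect matching H, let X_H = 1 if all 7 edges of H are present in G. Then P[X_H = 1] = p^{7} = (1/2)^{7} = 1/128.
By linearity: E[X] = Σ_H E[X_H] = 135135 · p^{7} = 135135 · 1/128 = 135135/128.
Numerically: E[X] ≈ 1.06e+03.

E[X] = 135135 · (1/2)^{7} = 135135/128 ≈ 1.06e+03.


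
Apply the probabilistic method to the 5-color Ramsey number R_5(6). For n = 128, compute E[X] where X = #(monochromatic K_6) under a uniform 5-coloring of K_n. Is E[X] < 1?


E[X] = C(128, 6) · 5^{1 − 15} = 5423611200 · 5^{−14} = 5423611200/6103515625.
As a reduced fraction: E[X] = 216944448/244140625 ≈ 0.889.
Is E[X] < 1? YES.
Since E[X] < 1, there exists a 5-coloring of K_{128} with no monochromatic K_6; hence R_5(6) > 128.

E[X] = 216944448/244140625 ≈ 0.889; E[X] < 1, so R_5(6) > 128.


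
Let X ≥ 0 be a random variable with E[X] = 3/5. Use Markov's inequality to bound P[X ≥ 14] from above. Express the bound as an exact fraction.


μ = E[X] = 3/5, a = 14.
Markov: P[X ≥ 14] ≤ μ/a = (3/5)/14 = 3/70.
Numerically: ≈ 0.043.
(Since a = 14 > μ = 0.600, the bound 3/70 is < 1 and informative.)

P[X ≥ 14] ≤ 3/70 ≈ 0.043.


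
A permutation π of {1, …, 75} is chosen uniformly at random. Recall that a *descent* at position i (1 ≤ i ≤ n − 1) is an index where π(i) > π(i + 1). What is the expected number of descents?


Write X = Σ X_I over i = 1, …, 74, with X_I the indicator of one descent.
There are 74 indicators.
For each fixed i, the pair (π(i), π(i+1)) is a uniformly random ordered pair of distinct values from {1, …, 75}; by symmetry P[π(i) > π(i+1)] = 1/2.
By linearity: E[X] = 74 · (1/2) = (75 − 1) · (1/2) = 37 ≈ 37.0000.

E[X] = 37 = 37.0000.


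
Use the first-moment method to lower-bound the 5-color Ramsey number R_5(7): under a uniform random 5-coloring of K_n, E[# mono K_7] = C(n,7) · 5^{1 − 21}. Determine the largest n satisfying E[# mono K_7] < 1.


We need C(n, 7) · 5^{1 − 21} < 1, i.e. C(n, 7) < 5^{21 − 1} = 95367431640625.
Check values of n near the boundary:
  n = 332: C(332, 7) = 82772214646616; 82772214646616 < 95367431640625? YES
  n = 333: C(333, 7) = 84549532139028; 84549532139028 < 95367431640625? YES
  n = 334: C(334, 7) = 86359460961576; 86359460961576 < 95367431640625? YES
  n = 335: C(335, 7) = 88202498238195; 88202498238195 < 95367431640625? YES
  n = 336: C(336, 7) = 90079147136880; 90079147136880 < 95367431640625? YES
  n = 337: C(337, 7) = 91989916924632; 91989916924632 < 95367431640625? YES
  n = 338: C(338, 7) = 93935323022736; 93935323022736 < 95367431640625? YES
  n = 339: C(339, 7) = 95915887062372; 95915887062372 < 95367431640625? NO
  n = 340: C(340, 7) = 97932136940560; 97932136940560 < 95367431640625? NO
  n = 341: C(341, 7) = 99984606876440; 99984606876440 < 95367431640625? NO
The largest n with C(n, 7) < 95367431640625 is n = 338 (where E[X] = 93935323022736/95367431640625 ≈ 0.9850). Hence R_5(7) > 338, i.e. R_5(7) ≥ 339.

Largest n = 338; hence R_5(7) > 338.


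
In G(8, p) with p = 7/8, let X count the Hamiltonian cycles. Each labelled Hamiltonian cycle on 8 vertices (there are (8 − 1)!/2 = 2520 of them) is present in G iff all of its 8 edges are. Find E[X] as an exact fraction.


K_8 has (8 − 1)!/2 = 2520 labelled Hamiltonian cycles.
For each such Hamiltonian cycle H, let X_H = 1 if all 8 edges of H are present in G. Then P[X_H = 1] = p^{8} = (7/8)^{8} = 5764801/16777216.
Summing the indicators: E[X] = Σ_H E[X_H] = 2520 · p^{8} = 2520 · 5764801/16777216 = 1815912315/2097152.
Numerically: E[X] ≈ 865.894.

E[X] = 2520 · (7/8)^{8} = 1815912315/2097152 ≈ 865.894.


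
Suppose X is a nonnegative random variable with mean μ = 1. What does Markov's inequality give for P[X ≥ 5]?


μ = E[X] = 1, a = 5.
Markov: P[X ≥ 5] ≤ μ/a = (1)/5 = 1/5.
Numerically: ≈ 0.20000.
(Since a = 5 > μ = 1.00000, the bound 1/5 is < 1 and informative.)

P[X ≥ 5] ≤ 1/5 ≈ 0.20000.


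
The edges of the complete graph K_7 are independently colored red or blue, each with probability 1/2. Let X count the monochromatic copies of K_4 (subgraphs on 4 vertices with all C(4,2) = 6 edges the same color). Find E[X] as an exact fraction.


Let X = Σ_S X_S over the C(7, 4) = 35 subsets S of size 4, where X_S = 1 if the K_4 on S is monochromatic.
For a fixed S, the K_4 on S has C(4, 2) = 6 edges. P[all 6 edges red] = (1/2)^6, and likewise for blue, so P[monochromatic] = 2·(1/2)^6 = 2^{1 − 6} = 1/32.
Summing: E[X] = C(7, 4) · 2^{1 − 6} = 35 · 1/32 = 35/32.
Numerically: E[X] ≈ 1.0938.

E[X] = C(7,4)·2^(1−C(4,2)) = 35/32 ≈ 1.0938.


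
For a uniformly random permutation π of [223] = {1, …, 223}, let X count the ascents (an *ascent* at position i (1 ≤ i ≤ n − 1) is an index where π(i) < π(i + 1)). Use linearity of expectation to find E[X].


Write X = Σ X_I over i = 1, …, 222, with X_I the indicator of one ascent.
There are 222 indicators.
For each fixed i, the pair (π(i), π(i+1)) is a uniformly random ordered pair of distinct values from {1, …, 223}; by symmetry P[π(i) < π(i+1)] = 1/2.
By linearity: E[X] = 222 · (1/2) = (223 − 1) · (1/2) = 111 ≈ 111.000000.

E[X] = 111 = 111.000000.


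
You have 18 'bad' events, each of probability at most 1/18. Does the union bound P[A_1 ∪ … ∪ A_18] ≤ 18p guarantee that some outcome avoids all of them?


Union bound: P[∪_{i=1}^{18} A_i] ≤ Σ_i P[A_i] ≤ 18·p = 18·(1/18) = 1.
Numerically: 1 ≈ 1.0000.
Is 1 < 1? NO.
Since the bound 1 is ≥ 1, the union bound is uninformative here; it does NOT by itself certify existence.

18·p = 1 ≈ 1.0000; existence NOT certified by the union bound.


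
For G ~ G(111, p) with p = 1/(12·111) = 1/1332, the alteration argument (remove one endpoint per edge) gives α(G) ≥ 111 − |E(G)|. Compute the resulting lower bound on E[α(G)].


E[|E(G)|] = C(111, 2)·p = 6105 · (1/1332) = 55/12.
E[α(G)] ≥ n − E[|E(G)|] = 111 − 55/12 = 1277/12.
Numerically: ≈ 106.417.
(This is only a lower bound; the true E[α(G)] may be larger.)

E[α(G)] ≥ 1277/12 ≈ 106.417.


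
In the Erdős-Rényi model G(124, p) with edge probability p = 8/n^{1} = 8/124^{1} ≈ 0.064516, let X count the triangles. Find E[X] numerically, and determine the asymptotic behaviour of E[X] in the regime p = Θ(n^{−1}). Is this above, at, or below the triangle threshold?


Number of potential triangles: C(124, 3) = 310124.
Each occurs with probability p³ ≈ (0.064516)³ ≈ 2.6853748e-04.
By linearity: E[X] = C(124, 3)·p³ ≈ 310124 · 2.6853748e-04 ≈ 83.27992.
Here α = 1, so p = 8/n is exactly at the triangle threshold p ~ 1/n. Asymptotically E[X] → c³/6 = 8³/6 = 256/3 ≈ 85.33333, a bounded constant. In this regime the triangle count is asymptotically Poisson(c³/6).

E[X] ≈ 83.27992; in regime p = Θ(1/n^{1}) E[X] stays bounded (at the triangle threshold p ~ 1/n).


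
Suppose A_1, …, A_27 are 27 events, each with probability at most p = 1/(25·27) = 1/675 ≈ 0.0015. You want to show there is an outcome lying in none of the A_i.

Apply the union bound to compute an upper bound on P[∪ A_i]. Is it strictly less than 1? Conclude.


Union bound: P[∪_{i=1}^{27} A_i] ≤ Σ_i P[A_i] ≤ 27·p = 27·(1/675) = 1/25.
Numerically: 1/25 ≈ 0.0400.
Is 1/25 < 1? YES.
Since P[∪ A_i] ≤ 1/25 < 1, the complement has P[∩ A_i^c] ≥ 1 − 1/25 = 24/25 > 0, so some outcome avoids every A_i.

27·p = 1/25 ≈ 0.0400; existence CERTIFIED by the union bound.


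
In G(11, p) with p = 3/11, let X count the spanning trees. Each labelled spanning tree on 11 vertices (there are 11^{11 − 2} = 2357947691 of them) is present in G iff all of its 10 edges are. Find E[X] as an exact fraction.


K_11 has 11^{11 − 2} = 2357947691 labelled spanning trees.
For each such spanning tree H, let X_H = 1 if all 10 edges of H are present in G. Then P[X_H = 1] = p^{10} = (3/11)^{10} = 59049/25937424601.
By linearity of expectation: E[X] = Σ_H E[X_H] = 2357947691 · p^{10} = 2357947691 · 59049/25937424601 = 59049/11.
Numerically: E[X] ≈ 5368.1.

E[X] = 2357947691 · (3/11)^{10} = 59049/11 ≈ 5368.1.


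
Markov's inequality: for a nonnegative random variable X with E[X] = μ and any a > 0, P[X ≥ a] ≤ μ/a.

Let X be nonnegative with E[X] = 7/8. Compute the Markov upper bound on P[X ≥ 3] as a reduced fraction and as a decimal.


μ = E[X] = 7/8, a = 3.
Markov: P[X ≥ 3] ≤ μ/a = (7/8)/3 = 7/24.
Numerically: ≈ 0.292.
(Since a = 3 > μ = 0.875, the bound 7/24 is < 1 and informative.)

P[X ≥ 3] ≤ 7/24 ≈ 0.292.


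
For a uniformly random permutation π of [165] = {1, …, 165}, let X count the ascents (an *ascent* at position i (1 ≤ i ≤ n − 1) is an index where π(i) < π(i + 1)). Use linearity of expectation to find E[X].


Write X = Σ X_I over i = 1, …, 164, with X_I the indicator of one ascent.
There are 164 indicators.
For each fixed i, the pair (π(i), π(i+1)) is a uniformly random ordered pair of distinct values from {1, …, 165}; by symmetry P[π(i) < π(i+1)] = 1/2.
By linearity: E[X] = 164 · (1/2) = (165 − 1) · (1/2) = 82 ≈ 82.0000.

E[X] = 82 = 82.0000.


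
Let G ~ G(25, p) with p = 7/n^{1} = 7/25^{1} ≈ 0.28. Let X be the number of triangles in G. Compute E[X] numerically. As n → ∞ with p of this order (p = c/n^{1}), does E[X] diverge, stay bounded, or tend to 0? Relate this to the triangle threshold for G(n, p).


Number of potential triangles: C(25, 3) = 2300.
Each occurs with probability p³ ≈ (0.28)³ ≈ 2.19520e-02.
By linearity: E[X] = C(25, 3)·p³ ≈ 2300 · 2.19520e-02 ≈ 50.490.
Here α = 1, so p = 7/n is exactly at the triangle threshold p ~ 1/n. Asymptotically E[X] → c³/6 = 7³/6 = 343/6 ≈ 57.167, a bounded constant. In this regime the triangle count is asymptotically Poisson(c³/6).

E[X] ≈ 50.490; in regime p = Θ(1/n^{1}) E[X] stays bounded (at the triangle threshold p ~ 1/n).


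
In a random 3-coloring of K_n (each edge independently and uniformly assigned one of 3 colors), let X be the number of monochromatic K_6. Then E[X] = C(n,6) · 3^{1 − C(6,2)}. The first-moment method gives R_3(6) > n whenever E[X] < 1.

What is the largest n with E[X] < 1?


We need C(n, 6) · 3^{1 − 15} < 1, i.e. C(n, 6) < 3^{15 − 1} = 4782969.
Check values of n near the boundary:
  n = 35: C(35, 6) = 1623160; 1623160 < 4782969? YES
  n = 36: C(36, 6) = 1947792; 1947792 < 4782969? YES
  n = 37: C(37, 6) = 2324784; 2324784 < 4782969? YES
  n = 38: C(38, 6) = 2760681; 2760681 < 4782969? YES
  n = 39: C(39, 6) = 3262623; 3262623 < 4782969? YES
  n = 40: C(40, 6) = 3838380; 3838380 < 4782969? YES
  n = 41: C(41, 6) = 4496388; 4496388 < 4782969? YES
  n = 42: C(42, 6) = 5245786; 5245786 < 4782969? NO
The largest n with C(n, 6) < 4782969 is n = 41 (where E[X] = 1498796/1594323 ≈ 0.9401). Hence R_3(6) > 41, i.e. R_3(6) ≥ 42.

Largest n = 41; hence R_3(6) > 41.


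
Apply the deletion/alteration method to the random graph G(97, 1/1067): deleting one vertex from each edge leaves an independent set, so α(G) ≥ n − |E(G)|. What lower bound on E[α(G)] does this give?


E[|E(G)|] = C(97, 2)·p = 4656 · (1/1067) = 48/11.
E[α(G)] ≥ n − E[|E(G)|] = 97 − 48/11 = 1019/11.
Numerically: ≈ 92.6364.
(This is only a lower bound; the true E[α(G)] may be larger.)

E[α(G)] ≥ 1019/11 ≈ 92.6364.


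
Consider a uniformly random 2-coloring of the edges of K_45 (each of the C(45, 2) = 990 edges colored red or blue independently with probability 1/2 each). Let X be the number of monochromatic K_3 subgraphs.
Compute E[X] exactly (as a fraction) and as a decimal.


Let X = Σ_S X_S over the C(45, 3) = 14190 subsets S of size 3, where X_S = 1 if the K_3 on S is monochromatic.
For a fixed S, the K_3 on S has C(3, 2) = 3 edges. P[all 3 edges red] = (1/2)^3, and likewise for blue, so P[monochromatic] = 2·(1/2)^3 = 2^{1 − 3} = 1/4.
Summing: E[X] = C(45, 3) · 2^{1 − 3} = 14190 · 1/4 = 7095/2.
Numerically: E[X] ≈ 3547.500.

E[X] = C(45,3)·2^(1−C(3,2)) = 7095/2 ≈ 3547.500.


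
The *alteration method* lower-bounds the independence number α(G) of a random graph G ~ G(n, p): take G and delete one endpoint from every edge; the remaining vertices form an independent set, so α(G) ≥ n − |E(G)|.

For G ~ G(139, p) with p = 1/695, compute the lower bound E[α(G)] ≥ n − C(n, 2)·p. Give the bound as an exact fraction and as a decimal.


E[|E(G)|] = C(139, 2)·p = 9591 · (1/695) = 69/5.
E[α(G)] ≥ n − E[|E(G)|] = 139 − 69/5 = 626/5.
Numerically: ≈ 125.200.
(This is only a lower bound; the true E[α(G)] may be larger.)

E[α(G)] ≥ 626/5 ≈ 125.200.


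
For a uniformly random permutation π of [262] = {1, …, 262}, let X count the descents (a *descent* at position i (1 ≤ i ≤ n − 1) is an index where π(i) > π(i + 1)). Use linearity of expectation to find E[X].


Write X = Σ X_I over i = 1, …, 261, with X_I the indicator of one descent.
There are 261 indicators.
For each fixed i, the pair (π(i), π(i+1)) is a uniformly random ordered pair of distinct values from {1, …, 262}; by symmetry P[π(i) > π(i+1)] = 1/2.
By linearity: E[X] = 261 · (1/2) = (262 − 1) · (1/2) = 261/2 ≈ 130.5000.

E[X] = 261/2 = 130.5000.


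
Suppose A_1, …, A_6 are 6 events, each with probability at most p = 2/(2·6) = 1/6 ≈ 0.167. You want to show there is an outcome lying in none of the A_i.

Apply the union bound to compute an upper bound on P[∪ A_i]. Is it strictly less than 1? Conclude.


Union bound: P[∪_{i=1}^{6} A_i] ≤ Σ_i P[A_i] ≤ 6·p = 6·(1/6) = 1.
Numerically: 1 ≈ 1.000.
Is 1 < 1? NO.
Since the bound 1 is ≥ 1, the union bound is uninformative here; it does NOT by itself certify existence.

6·p = 1 ≈ 1.000; existence NOT certified by the union bound.


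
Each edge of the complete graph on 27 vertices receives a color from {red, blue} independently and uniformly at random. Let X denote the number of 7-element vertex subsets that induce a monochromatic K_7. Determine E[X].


Let X = Σ_S X_S over the C(27, 7) = 888030 subsets S of size 7, where X_S = 1 if the K_7 on S is monochromatic.
For a fixed S, the K_7 on S has C(7, 2) = 21 edges. P[all 21 edges red] = (1/2)^21, and likewise for blue, so P[monochromatic] = 2·(1/2)^21 = 2^{1 − 21} = 1/1048576.
Summing: E[X] = C(27, 7) · 2^{1 − 21} = 888030 · 1/1048576 = 444015/524288.
Numerically: E[X] ≈ 0.846891.

E[X] = C(27,7)·2^(1−C(7,2)) = 444015/524288 ≈ 0.846891.


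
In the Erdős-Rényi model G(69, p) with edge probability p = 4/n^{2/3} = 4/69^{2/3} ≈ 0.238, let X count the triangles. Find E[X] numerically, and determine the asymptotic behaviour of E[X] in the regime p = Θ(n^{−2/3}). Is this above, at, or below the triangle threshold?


Number of potential triangles: C(69, 3) = 52394.
Each occurs with probability p³ ≈ (0.238)³ ≈ 1.34426e-02.
By linearity: E[X] = C(69, 3)·p³ ≈ 52394 · 1.34426e-02 ≈ 704.309.
Since α = 2/3 < 1, p = c/n^{2/3} ≫ 1/n is above the triangle threshold p ~ 1/n. Asymptotically E[X] ~ (c³/6)·n^{3(1−α)} = (4³/6)·n^{1} → ∞; triangles are abundant w.h.p.

E[X] ≈ 704.309; in regime p = Θ(1/n^{2/3}) E[X] diverges (above the triangle threshold p ~ 1/n).


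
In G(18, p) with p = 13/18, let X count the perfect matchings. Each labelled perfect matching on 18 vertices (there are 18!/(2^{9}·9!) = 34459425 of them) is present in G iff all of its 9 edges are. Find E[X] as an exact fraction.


K_18 has 18!/(2^{9}·9!) = 34459425 labelled perfect matchings.
For each such perfect matching H, let X_H = 1 if all 9 edges of H are present in G. Then P[X_H = 1] = p^{9} = (13/18)^{9} = 10604499373/198359290368.
Summing the indicators: E[X] = Σ_H E[X_H] = 34459425 · p^{9} = 34459425 · 10604499373/198359290368 = 4511419145758525/2448880128.
Numerically: E[X] ≈ 1.84224e+06.

E[X] = 34459425 · (13/18)^{9} = 4511419145758525/2448880128 ≈ 1.84224e+06.


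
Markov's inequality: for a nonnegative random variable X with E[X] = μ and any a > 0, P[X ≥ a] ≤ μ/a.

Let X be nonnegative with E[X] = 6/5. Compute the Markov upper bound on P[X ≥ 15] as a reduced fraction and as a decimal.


μ = E[X] = 6/5, a = 15.
Markov: P[X ≥ 15] ≤ μ/a = (6/5)/15 = 2/25.
Numerically: ≈ 0.08000.
(Since a = 15 > μ = 1.20000, the bound 2/25 is < 1 and informative.)

P[X ≥ 15] ≤ 2/25 ≈ 0.08000.


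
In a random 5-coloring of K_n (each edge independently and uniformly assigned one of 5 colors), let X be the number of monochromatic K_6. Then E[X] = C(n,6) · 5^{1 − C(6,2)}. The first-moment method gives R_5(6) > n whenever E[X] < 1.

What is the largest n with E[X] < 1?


We need C(n, 6) · 5^{1 − 15} < 1, i.e. C(n, 6) < 5^{15 − 1} = 6103515625.
Check values of n near the boundary:
  n = 125: C(125, 6) = 4690625500; 4690625500 < 6103515625? YES
  n = 126: C(126, 6) = 4925156775; 4925156775 < 6103515625? YES
  n = 127: C(127, 6) = 5169379425; 5169379425 < 6103515625? YES
  n = 128: C(128, 6) = 5423611200; 5423611200 < 6103515625? YES
  n = 129: C(129, 6) = 5688177600; 5688177600 < 6103515625? YES
  n = 130: C(130, 6) = 5963412000; 5963412000 < 6103515625? YES
  n = 131: C(131, 6) = 6249655776; 6249655776 < 6103515625? NO
  n = 132: C(132, 6) = 6547258432; 6547258432 < 6103515625? NO
  n = 133: C(133, 6) = 6856577728; 6856577728 < 6103515625? NO
The largest n with C(n, 6) < 6103515625 is n = 130 (where E[X] = 47707296/48828125 ≈ 0.9770454). Hence R_5(6) > 130, i.e. R_5(6) ≥ 131.

Largest n = 130; hence R_5(6) > 130.


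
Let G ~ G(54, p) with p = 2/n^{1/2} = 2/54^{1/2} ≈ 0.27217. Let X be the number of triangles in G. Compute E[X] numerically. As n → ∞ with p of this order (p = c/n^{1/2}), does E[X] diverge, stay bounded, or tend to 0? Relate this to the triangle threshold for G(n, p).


Number of potential triangles: C(54, 3) = 24804.
Each occurs with probability p³ ≈ (0.27217)³ ≈ 2.0160409e-02.
By linearity: E[X] = C(54, 3)·p³ ≈ 24804 · 2.0160409e-02 ≈ 500.05879.
Since α = 1/2 < 1, p = c/n^{1/2} ≫ 1/n is above the triangle threshold p ~ 1/n. Asymptotically E[X] ~ (c³/6)·n^{3(1−α)} = (2³/6)·n^{1.5} → ∞; triangles are abundant w.h.p.

E[X] ≈ 500.05879; in regime p = Θ(1/n^{1/2}) E[X] diverges (above the triangle threshold p ~ 1/n).


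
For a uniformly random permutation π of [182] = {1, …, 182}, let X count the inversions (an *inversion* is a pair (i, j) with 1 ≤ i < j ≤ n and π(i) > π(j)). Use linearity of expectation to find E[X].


Write X = Σ X_I over the C(182, 2) = 16471 pairs i < j, with X_I the indicator of one inversion.
There are 16471 indicators.
For each fixed pair i < j, the values π(i) and π(j) are two distinct elements of {1, …, 182} in uniformly random order; by symmetry P[π(i) > π(j)] = 1/2.
By linearity: E[X] = 16471 · (1/2) = C(182, 2) · (1/2) = 16471/2 = 16471/2 ≈ 8235.500000.

E[X] = 16471/2 = 8235.500000.


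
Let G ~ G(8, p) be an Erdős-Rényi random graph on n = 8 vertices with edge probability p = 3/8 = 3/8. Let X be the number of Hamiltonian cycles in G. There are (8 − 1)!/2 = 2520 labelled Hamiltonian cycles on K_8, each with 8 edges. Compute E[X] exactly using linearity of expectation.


K_8 has (8 − 1)!/2 = 2520 labelled Hamiltonian cycles.
For each such Hamiltonian cycle H, let X_H = 1 if all 8 edges of H are present in G. Then P[X_H = 1] = p^{8} = (3/8)^{8} = 6561/16777216.
Summing the indicators: E[X] = Σ_H E[X_H] = 2520 · p^{8} = 2520 · 6561/16777216 = 2066715/2097152.
Numerically: E[X] ≈ 0.985.

E[X] = 2520 · (3/8)^{8} = 2066715/2097152 ≈ 0.985.


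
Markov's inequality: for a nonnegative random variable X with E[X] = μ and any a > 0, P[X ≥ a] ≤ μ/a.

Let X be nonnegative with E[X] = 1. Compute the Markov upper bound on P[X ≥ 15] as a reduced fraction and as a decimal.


μ = E[X] = 1, a = 15.
Markov: P[X ≥ 15] ≤ μ/a = (1)/15 = 1/15.
Numerically: ≈ 0.0667.
(Since a = 15 > μ = 1.0000, the bound 1/15 is < 1 and informative.)

P[X ≥ 15] ≤ 1/15 ≈ 0.0667.


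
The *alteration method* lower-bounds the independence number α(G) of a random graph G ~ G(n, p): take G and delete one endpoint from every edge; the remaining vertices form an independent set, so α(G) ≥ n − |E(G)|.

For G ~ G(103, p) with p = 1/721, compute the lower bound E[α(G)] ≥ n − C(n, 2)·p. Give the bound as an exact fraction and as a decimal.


E[|E(G)|] = C(103, 2)·p = 5253 · (1/721) = 51/7.
E[α(G)] ≥ n − E[|E(G)|] = 103 − 51/7 = 670/7.
Numerically: ≈ 95.714286.
(This is only a lower bound; the true E[α(G)] may be larger.)

E[α(G)] ≥ 670/7 ≈ 95.714286.


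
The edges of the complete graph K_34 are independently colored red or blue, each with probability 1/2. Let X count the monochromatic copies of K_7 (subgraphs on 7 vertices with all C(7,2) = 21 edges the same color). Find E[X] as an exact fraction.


Let X = Σ_S X_S over the C(34, 7) = 5379616 subsets S of size 7, where X_S = 1 if the K_7 on S is monochromatic.
For a fixed S, the K_7 on S has C(7, 2) = 21 edges. P[all 21 edges red] = (1/2)^21, and likewise for blue, so P[monochromatic] = 2·(1/2)^21 = 2^{1 − 21} = 1/1048576.
Summing: E[X] = C(34, 7) · 2^{1 − 21} = 5379616 · 1/1048576 = 168113/32768.
Numerically: E[X] ≈ 5.1304.

E[X] = C(34,7)·2^(1−C(7,2)) = 168113/32768 ≈ 5.1304.


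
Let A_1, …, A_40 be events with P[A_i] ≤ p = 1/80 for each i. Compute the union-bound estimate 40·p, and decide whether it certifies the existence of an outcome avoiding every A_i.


Union bound: P[∪_{i=1}^{40} A_i] ≤ Σ_i P[A_i] ≤ 40·p = 40·(1/80) = 1/2.
Numerically: 1/2 ≈ 0.500.
Is 1/2 < 1? YES.
Since P[∪ A_i] ≤ 1/2 < 1, the complement has P[∩ A_i^c] ≥ 1 − 1/2 = 1/2 > 0, so some outcome avoids every A_i.

40·p = 1/2 ≈ 0.500; existence CERTIFIED by the union bound.


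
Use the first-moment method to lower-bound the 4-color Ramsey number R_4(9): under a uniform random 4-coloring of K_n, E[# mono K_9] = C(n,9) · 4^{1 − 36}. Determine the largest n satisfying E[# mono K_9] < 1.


We need C(n, 9) · 4^{1 − 36} < 1, i.e. C(n, 9) < 4^{36 − 1} = 1180591620717411303424.
Check values of n near the boundary:
  n = 913: C(913, 9) = 1167605542753639808390; 1167605542753639808390 < 1180591620717411303424? YES
  n = 914: C(914, 9) = 1179217089587653905932; 1179217089587653905932 < 1180591620717411303424? YES
  n = 915: C(915, 9) = 1190931166636537885130; 1190931166636537885130 < 1180591620717411303424? NO
  n = 916: C(916, 9) = 1202748565202942340440; 1202748565202942340440 < 1180591620717411303424? NO
The largest n with C(n, 9) < 1180591620717411303424 is n = 914 (where E[X] = 294804272396913476483/295147905179352825856 ≈ 0.998836). Hence R_4(9) > 914, i.e. R_4(9) ≥ 915.

Largest n = 914; hence R_4(9) > 914.


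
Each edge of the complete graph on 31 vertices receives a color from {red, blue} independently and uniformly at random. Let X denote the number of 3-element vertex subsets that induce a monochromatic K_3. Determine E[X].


Let X = Σ_S X_S over the C(31, 3) = 4495 subsets S of size 3, where X_S = 1 if the K_3 on S is monochromatic.
For a fixed S, the K_3 on S has C(3, 2) = 3 edges. P[all 3 edges red] = (1/2)^3, and likewise for blue, so P[monochromatic] = 2·(1/2)^3 = 2^{1 − 3} = 1/4.
By linearity of expectation: E[X] = C(31, 3) · 2^{1 − 3} = 4495 · 1/4 = 4495/4.
Numerically: E[X] ≈ 1123.750000.

E[X] = C(31,3)·2^(1−C(3,2)) = 4495/4 ≈ 1123.750000.


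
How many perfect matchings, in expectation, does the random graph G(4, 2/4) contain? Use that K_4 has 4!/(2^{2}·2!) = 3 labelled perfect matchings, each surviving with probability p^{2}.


K_4 has 4!/(2^{2}·2!) = 3 labelled perfect matchings.
For each such perfect matching H, let X_H = 1 if all 2 edges of H are present in G. Then P[X_H = 1] = p^{2} = (1/2)^{2} = 1/4.
By linearity of expectation: E[X] = Σ_H E[X_H] = 3 · p^{2} = 3 · 1/4 = 3/4.
Numerically: E[X] ≈ 0.75.

E[X] = 3 · (1/2)^{2} = 3/4 ≈ 0.75.


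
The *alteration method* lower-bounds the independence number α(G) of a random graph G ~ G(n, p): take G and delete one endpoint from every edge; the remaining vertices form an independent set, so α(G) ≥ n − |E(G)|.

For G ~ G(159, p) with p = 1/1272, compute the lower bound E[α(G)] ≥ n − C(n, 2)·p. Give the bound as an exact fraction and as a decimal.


E[|E(G)|] = C(159, 2)·p = 12561 · (1/1272) = 79/8.
E[α(G)] ≥ n − E[|E(G)|] = 159 − 79/8 = 1193/8.
Numerically: ≈ 149.125000.
(This is only a lower bound; the true E[α(G)] may be larger.)

E[α(G)] ≥ 1193/8 ≈ 149.125000.


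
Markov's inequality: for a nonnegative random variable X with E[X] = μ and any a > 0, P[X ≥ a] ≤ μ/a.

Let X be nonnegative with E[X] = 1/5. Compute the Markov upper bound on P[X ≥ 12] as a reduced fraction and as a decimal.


μ = E[X] = 1/5, a = 12.
Markov: P[X ≥ 12] ≤ μ/a = (1/5)/12 = 1/60.
Numerically: ≈ 0.01667.
(Since a = 12 > μ = 0.20000, the bound 1/60 is < 1 and informative.)

P[X ≥ 12] ≤ 1/60 ≈ 0.01667.


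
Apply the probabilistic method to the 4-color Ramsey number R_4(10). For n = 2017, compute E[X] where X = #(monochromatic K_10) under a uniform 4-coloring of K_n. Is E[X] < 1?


E[X] = C(2017, 10) · 4^{1 − 45} = 300324964434452596180990448 · 4^{−44} = 300324964434452596180990448/309485009821345068724781056.
As a reduced fraction: E[X] = 18770310277153287261311903/19342813113834066795298816 ≈ 0.97040.
Is E[X] < 1? YES.
Since E[X] < 1, there exists a 4-coloring of K_{2017} with no monochromatic K_10; hence R_4(10) > 2017.

E[X] = 18770310277153287261311903/19342813113834066795298816 ≈ 0.97040; E[X] < 1, so R_4(10) > 2017.


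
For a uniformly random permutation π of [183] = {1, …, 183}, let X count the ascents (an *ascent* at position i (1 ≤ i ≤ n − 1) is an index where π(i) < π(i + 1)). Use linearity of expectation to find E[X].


Write X = Σ X_I over i = 1, …, 182, with X_I the indicator of one ascent.
There are 182 indicators.
For each fixed i, the pair (π(i), π(i+1)) is a uniformly random ordered pair of distinct values from {1, …, 183}; by symmetry P[π(i) < π(i+1)] = 1/2.
By linearity: E[X] = 182 · (1/2) = (183 − 1) · (1/2) = 91 ≈ 91.00000.

E[X] = 91 = 91.00000.


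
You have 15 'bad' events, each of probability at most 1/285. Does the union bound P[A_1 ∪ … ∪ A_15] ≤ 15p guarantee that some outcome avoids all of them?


Union bound: P[∪_{i=1}^{15} A_i] ≤ Σ_i P[A_i] ≤ 15·p = 15·(1/285) = 1/19.
Numerically: 1/19 ≈ 0.0526316.
Is 1/19 < 1? YES.
Since P[∪ A_i] ≤ 1/19 < 1, the complement has P[∩ A_i^c] ≥ 1 − 1/19 = 18/19 > 0, so some outcome avoids every A_i.

15·p = 1/19 ≈ 0.0526316; existence CERTIFIED by the union bound.


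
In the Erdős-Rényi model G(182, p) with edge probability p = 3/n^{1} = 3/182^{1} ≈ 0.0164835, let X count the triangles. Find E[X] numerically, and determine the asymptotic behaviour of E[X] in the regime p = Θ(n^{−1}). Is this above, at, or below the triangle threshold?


Number of potential triangles: C(182, 3) = 988260.
Each occurs with probability p³ ≈ (0.0164835)³ ≈ 4.47867553e-06.
By linearity: E[X] = C(182, 3)·p³ ≈ 988260 · 4.47867553e-06 ≈ 4.426096.
Here α = 1, so p = 3/n is exactly at the triangle threshold p ~ 1/n. Asymptotically E[X] → c³/6 = 3³/6 = 9/2 ≈ 4.500000, a bounded constant. In this regime the triangle count is asymptotically Poisson(c³/6).

E[X] ≈ 4.426096; in regime p = Θ(1/n^{1}) E[X] stays bounded (at the triangle threshold p ~ 1/n).


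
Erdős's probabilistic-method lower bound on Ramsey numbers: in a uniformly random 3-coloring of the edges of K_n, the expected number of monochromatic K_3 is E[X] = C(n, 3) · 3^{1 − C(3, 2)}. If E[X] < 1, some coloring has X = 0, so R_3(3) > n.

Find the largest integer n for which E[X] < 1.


We need C(n, 3) · 3^{1 − 3} < 1, i.e. C(n, 3) < 3^{3 − 1} = 9.
Check values of n near the boundary:
  n = 3: C(3, 3) = 1; 1 < 9? YES
  n = 4: C(4, 3) = 4; 4 < 9? YES
  n = 5: C(5, 3) = 10; 10 < 9? NO
  n = 6: C(6, 3) = 20; 20 < 9? NO
The largest n with C(n, 3) < 9 is n = 4 (where E[X] = 4/9 ≈ 0.4444). Hence R_3(3) > 4, i.e. R_3(3) ≥ 5.

Largest n = 4; hence R_3(3) > 4.
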